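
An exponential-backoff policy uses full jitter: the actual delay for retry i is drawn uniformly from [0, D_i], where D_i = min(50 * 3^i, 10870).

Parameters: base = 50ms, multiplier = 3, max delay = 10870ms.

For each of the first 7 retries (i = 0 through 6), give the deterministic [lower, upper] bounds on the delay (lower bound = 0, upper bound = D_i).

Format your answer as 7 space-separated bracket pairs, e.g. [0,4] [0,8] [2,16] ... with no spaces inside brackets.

Answer: [0,50] [0,150] [0,450] [0,1350] [0,4050] [0,10870] [0,10870]

Derivation:
Computing bounds per retry:
  i=0: D_i=min(50*3^0,10870)=50, bounds=[0,50]
  i=1: D_i=min(50*3^1,10870)=150, bounds=[0,150]
  i=2: D_i=min(50*3^2,10870)=450, bounds=[0,450]
  i=3: D_i=min(50*3^3,10870)=1350, bounds=[0,1350]
  i=4: D_i=min(50*3^4,10870)=4050, bounds=[0,4050]
  i=5: D_i=min(50*3^5,10870)=10870, bounds=[0,10870]
  i=6: D_i=min(50*3^6,10870)=10870, bounds=[0,10870]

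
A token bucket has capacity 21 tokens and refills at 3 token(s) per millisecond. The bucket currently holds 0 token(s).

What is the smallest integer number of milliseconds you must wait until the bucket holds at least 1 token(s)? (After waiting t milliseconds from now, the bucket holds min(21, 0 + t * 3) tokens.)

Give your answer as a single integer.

Need 0 + t * 3 >= 1, so t >= 1/3.
Smallest integer t = ceil(1/3) = 1.

Answer: 1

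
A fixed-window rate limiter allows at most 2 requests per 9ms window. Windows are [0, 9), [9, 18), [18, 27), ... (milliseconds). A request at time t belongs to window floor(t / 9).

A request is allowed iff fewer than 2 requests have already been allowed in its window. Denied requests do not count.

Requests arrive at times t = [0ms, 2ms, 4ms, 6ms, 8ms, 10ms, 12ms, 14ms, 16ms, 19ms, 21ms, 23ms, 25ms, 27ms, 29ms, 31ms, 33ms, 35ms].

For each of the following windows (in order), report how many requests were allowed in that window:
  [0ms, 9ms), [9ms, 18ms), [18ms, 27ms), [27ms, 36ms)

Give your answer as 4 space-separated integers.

Answer: 2 2 2 2

Derivation:
Processing requests:
  req#1 t=0ms (window 0): ALLOW
  req#2 t=2ms (window 0): ALLOW
  req#3 t=4ms (window 0): DENY
  req#4 t=6ms (window 0): DENY
  req#5 t=8ms (window 0): DENY
  req#6 t=10ms (window 1): ALLOW
  req#7 t=12ms (window 1): ALLOW
  req#8 t=14ms (window 1): DENY
  req#9 t=16ms (window 1): DENY
  req#10 t=19ms (window 2): ALLOW
  req#11 t=21ms (window 2): ALLOW
  req#12 t=23ms (window 2): DENY
  req#13 t=25ms (window 2): DENY
  req#14 t=27ms (window 3): ALLOW
  req#15 t=29ms (window 3): ALLOW
  req#16 t=31ms (window 3): DENY
  req#17 t=33ms (window 3): DENY
  req#18 t=35ms (window 3): DENY

Allowed counts by window: 2 2 2 2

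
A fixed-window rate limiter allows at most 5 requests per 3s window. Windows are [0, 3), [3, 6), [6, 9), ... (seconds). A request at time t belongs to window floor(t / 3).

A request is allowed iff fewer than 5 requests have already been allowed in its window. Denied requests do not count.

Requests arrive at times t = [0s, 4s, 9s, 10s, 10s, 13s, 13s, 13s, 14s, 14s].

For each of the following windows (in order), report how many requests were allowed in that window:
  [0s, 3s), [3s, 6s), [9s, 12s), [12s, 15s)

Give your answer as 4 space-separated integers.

Processing requests:
  req#1 t=0s (window 0): ALLOW
  req#2 t=4s (window 1): ALLOW
  req#3 t=9s (window 3): ALLOW
  req#4 t=10s (window 3): ALLOW
  req#5 t=10s (window 3): ALLOW
  req#6 t=13s (window 4): ALLOW
  req#7 t=13s (window 4): ALLOW
  req#8 t=13s (window 4): ALLOW
  req#9 t=14s (window 4): ALLOW
  req#10 t=14s (window 4): ALLOW

Allowed counts by window: 1 1 3 5

Answer: 1 1 3 5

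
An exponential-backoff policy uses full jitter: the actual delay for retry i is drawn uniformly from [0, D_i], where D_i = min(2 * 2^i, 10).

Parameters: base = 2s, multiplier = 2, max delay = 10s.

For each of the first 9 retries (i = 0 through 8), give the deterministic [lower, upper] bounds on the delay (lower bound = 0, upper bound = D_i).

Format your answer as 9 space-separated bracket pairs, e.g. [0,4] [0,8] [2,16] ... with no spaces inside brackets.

Computing bounds per retry:
  i=0: D_i=min(2*2^0,10)=2, bounds=[0,2]
  i=1: D_i=min(2*2^1,10)=4, bounds=[0,4]
  i=2: D_i=min(2*2^2,10)=8, bounds=[0,8]
  i=3: D_i=min(2*2^3,10)=10, bounds=[0,10]
  i=4: D_i=min(2*2^4,10)=10, bounds=[0,10]
  i=5: D_i=min(2*2^5,10)=10, bounds=[0,10]
  i=6: D_i=min(2*2^6,10)=10, bounds=[0,10]
  i=7: D_i=min(2*2^7,10)=10, bounds=[0,10]
  i=8: D_i=min(2*2^8,10)=10, bounds=[0,10]

Answer: [0,2] [0,4] [0,8] [0,10] [0,10] [0,10] [0,10] [0,10] [0,10]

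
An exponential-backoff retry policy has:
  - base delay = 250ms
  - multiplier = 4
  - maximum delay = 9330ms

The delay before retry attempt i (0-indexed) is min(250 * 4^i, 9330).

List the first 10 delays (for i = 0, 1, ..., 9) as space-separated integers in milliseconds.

Computing each delay:
  i=0: min(250*4^0, 9330) = 250
  i=1: min(250*4^1, 9330) = 1000
  i=2: min(250*4^2, 9330) = 4000
  i=3: min(250*4^3, 9330) = 9330
  i=4: min(250*4^4, 9330) = 9330
  i=5: min(250*4^5, 9330) = 9330
  i=6: min(250*4^6, 9330) = 9330
  i=7: min(250*4^7, 9330) = 9330
  i=8: min(250*4^8, 9330) = 9330
  i=9: min(250*4^9, 9330) = 9330

Answer: 250 1000 4000 9330 9330 9330 9330 9330 9330 9330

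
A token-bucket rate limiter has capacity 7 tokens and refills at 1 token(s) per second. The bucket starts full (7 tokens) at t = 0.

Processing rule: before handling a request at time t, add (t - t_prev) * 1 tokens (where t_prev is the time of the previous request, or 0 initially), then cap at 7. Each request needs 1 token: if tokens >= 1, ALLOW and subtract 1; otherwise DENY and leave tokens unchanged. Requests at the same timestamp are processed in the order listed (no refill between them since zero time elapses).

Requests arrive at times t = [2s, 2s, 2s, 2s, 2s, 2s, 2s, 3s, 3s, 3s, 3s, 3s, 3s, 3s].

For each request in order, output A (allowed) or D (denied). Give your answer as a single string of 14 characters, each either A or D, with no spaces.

Simulating step by step:
  req#1 t=2s: ALLOW
  req#2 t=2s: ALLOW
  req#3 t=2s: ALLOW
  req#4 t=2s: ALLOW
  req#5 t=2s: ALLOW
  req#6 t=2s: ALLOW
  req#7 t=2s: ALLOW
  req#8 t=3s: ALLOW
  req#9 t=3s: DENY
  req#10 t=3s: DENY
  req#11 t=3s: DENY
  req#12 t=3s: DENY
  req#13 t=3s: DENY
  req#14 t=3s: DENY

Answer: AAAAAAAADDDDDD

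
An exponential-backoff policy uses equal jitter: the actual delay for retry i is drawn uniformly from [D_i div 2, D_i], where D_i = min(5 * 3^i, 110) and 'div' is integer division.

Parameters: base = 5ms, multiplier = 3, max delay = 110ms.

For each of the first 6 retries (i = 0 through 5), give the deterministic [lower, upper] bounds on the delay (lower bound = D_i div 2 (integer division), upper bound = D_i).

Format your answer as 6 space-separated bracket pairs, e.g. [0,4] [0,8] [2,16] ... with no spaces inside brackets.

Computing bounds per retry:
  i=0: D_i=min(5*3^0,110)=5, bounds=[2,5]
  i=1: D_i=min(5*3^1,110)=15, bounds=[7,15]
  i=2: D_i=min(5*3^2,110)=45, bounds=[22,45]
  i=3: D_i=min(5*3^3,110)=110, bounds=[55,110]
  i=4: D_i=min(5*3^4,110)=110, bounds=[55,110]
  i=5: D_i=min(5*3^5,110)=110, bounds=[55,110]

Answer: [2,5] [7,15] [22,45] [55,110] [55,110] [55,110]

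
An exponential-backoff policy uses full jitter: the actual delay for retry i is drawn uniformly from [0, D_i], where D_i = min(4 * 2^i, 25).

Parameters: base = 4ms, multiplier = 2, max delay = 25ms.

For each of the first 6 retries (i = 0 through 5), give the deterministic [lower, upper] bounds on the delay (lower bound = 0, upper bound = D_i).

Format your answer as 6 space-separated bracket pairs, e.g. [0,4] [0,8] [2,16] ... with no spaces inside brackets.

Computing bounds per retry:
  i=0: D_i=min(4*2^0,25)=4, bounds=[0,4]
  i=1: D_i=min(4*2^1,25)=8, bounds=[0,8]
  i=2: D_i=min(4*2^2,25)=16, bounds=[0,16]
  i=3: D_i=min(4*2^3,25)=25, bounds=[0,25]
  i=4: D_i=min(4*2^4,25)=25, bounds=[0,25]
  i=5: D_i=min(4*2^5,25)=25, bounds=[0,25]

Answer: [0,4] [0,8] [0,16] [0,25] [0,25] [0,25]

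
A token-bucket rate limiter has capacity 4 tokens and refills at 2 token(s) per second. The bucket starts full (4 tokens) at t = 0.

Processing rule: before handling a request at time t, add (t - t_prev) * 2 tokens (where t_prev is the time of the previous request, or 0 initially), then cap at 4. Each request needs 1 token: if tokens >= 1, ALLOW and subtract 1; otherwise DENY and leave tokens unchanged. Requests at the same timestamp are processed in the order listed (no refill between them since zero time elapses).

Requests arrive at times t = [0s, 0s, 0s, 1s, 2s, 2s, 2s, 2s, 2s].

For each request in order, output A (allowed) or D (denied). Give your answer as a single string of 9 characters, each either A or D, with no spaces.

Answer: AAAAAAAAD

Derivation:
Simulating step by step:
  req#1 t=0s: ALLOW
  req#2 t=0s: ALLOW
  req#3 t=0s: ALLOW
  req#4 t=1s: ALLOW
  req#5 t=2s: ALLOW
  req#6 t=2s: ALLOW
  req#7 t=2s: ALLOW
  req#8 t=2s: ALLOW
  req#9 t=2s: DENY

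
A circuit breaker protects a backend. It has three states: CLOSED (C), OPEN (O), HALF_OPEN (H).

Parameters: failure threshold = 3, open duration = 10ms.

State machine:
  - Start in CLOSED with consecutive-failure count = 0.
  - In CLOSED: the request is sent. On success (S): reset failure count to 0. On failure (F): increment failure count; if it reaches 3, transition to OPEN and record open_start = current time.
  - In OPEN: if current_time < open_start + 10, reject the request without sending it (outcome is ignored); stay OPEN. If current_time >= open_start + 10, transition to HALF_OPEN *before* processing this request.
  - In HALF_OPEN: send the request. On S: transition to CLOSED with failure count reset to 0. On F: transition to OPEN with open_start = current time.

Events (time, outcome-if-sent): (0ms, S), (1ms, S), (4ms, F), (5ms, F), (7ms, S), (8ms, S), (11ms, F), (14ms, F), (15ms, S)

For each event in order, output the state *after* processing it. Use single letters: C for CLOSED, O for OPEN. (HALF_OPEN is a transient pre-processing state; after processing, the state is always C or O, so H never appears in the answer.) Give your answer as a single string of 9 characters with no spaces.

State after each event:
  event#1 t=0ms outcome=S: state=CLOSED
  event#2 t=1ms outcome=S: state=CLOSED
  event#3 t=4ms outcome=F: state=CLOSED
  event#4 t=5ms outcome=F: state=CLOSED
  event#5 t=7ms outcome=S: state=CLOSED
  event#6 t=8ms outcome=S: state=CLOSED
  event#7 t=11ms outcome=F: state=CLOSED
  event#8 t=14ms outcome=F: state=CLOSED
  event#9 t=15ms outcome=S: state=CLOSED

Answer: CCCCCCCCC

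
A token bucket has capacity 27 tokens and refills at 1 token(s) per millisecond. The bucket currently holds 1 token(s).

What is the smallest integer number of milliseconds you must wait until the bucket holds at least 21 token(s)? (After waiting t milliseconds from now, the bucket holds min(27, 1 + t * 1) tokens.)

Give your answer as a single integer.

Answer: 20

Derivation:
Need 1 + t * 1 >= 21, so t >= 20/1.
Smallest integer t = ceil(20/1) = 20.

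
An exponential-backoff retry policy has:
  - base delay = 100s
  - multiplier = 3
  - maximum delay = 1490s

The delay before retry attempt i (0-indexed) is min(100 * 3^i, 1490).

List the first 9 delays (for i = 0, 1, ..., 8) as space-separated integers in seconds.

Computing each delay:
  i=0: min(100*3^0, 1490) = 100
  i=1: min(100*3^1, 1490) = 300
  i=2: min(100*3^2, 1490) = 900
  i=3: min(100*3^3, 1490) = 1490
  i=4: min(100*3^4, 1490) = 1490
  i=5: min(100*3^5, 1490) = 1490
  i=6: min(100*3^6, 1490) = 1490
  i=7: min(100*3^7, 1490) = 1490
  i=8: min(100*3^8, 1490) = 1490

Answer: 100 300 900 1490 1490 1490 1490 1490 1490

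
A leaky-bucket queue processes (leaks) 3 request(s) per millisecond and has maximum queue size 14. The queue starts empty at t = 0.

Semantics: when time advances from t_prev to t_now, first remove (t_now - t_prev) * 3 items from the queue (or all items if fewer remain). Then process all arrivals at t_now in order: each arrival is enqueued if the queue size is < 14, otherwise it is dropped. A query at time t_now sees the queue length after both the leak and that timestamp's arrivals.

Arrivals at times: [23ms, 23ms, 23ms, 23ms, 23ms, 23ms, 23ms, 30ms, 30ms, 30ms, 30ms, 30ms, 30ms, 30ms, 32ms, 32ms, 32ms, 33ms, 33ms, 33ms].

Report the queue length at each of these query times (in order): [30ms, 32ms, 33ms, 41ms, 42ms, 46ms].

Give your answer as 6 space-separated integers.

Queue lengths at query times:
  query t=30ms: backlog = 7
  query t=32ms: backlog = 4
  query t=33ms: backlog = 4
  query t=41ms: backlog = 0
  query t=42ms: backlog = 0
  query t=46ms: backlog = 0

Answer: 7 4 4 0 0 0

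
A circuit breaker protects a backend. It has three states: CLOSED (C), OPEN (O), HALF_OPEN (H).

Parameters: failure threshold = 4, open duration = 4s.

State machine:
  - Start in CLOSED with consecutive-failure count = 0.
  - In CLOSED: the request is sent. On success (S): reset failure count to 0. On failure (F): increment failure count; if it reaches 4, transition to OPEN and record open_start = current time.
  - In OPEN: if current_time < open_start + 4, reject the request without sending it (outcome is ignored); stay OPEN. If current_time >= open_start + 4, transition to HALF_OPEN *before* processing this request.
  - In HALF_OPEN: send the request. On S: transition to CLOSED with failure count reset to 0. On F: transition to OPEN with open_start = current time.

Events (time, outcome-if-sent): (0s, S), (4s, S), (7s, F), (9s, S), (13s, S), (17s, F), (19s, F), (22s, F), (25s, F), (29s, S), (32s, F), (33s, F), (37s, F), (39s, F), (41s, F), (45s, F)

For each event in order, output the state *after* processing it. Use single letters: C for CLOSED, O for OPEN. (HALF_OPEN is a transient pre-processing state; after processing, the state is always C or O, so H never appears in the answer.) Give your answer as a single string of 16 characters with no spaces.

State after each event:
  event#1 t=0s outcome=S: state=CLOSED
  event#2 t=4s outcome=S: state=CLOSED
  event#3 t=7s outcome=F: state=CLOSED
  event#4 t=9s outcome=S: state=CLOSED
  event#5 t=13s outcome=S: state=CLOSED
  event#6 t=17s outcome=F: state=CLOSED
  event#7 t=19s outcome=F: state=CLOSED
  event#8 t=22s outcome=F: state=CLOSED
  event#9 t=25s outcome=F: state=OPEN
  event#10 t=29s outcome=S: state=CLOSED
  event#11 t=32s outcome=F: state=CLOSED
  event#12 t=33s outcome=F: state=CLOSED
  event#13 t=37s outcome=F: state=CLOSED
  event#14 t=39s outcome=F: state=OPEN
  event#15 t=41s outcome=F: state=OPEN
  event#16 t=45s outcome=F: state=OPEN

Answer: CCCCCCCCOCCCCOOO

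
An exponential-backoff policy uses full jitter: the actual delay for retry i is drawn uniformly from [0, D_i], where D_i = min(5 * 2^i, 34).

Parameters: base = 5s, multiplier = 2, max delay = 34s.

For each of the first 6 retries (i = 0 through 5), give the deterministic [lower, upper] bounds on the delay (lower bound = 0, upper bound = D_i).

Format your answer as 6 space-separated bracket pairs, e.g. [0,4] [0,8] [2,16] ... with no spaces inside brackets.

Computing bounds per retry:
  i=0: D_i=min(5*2^0,34)=5, bounds=[0,5]
  i=1: D_i=min(5*2^1,34)=10, bounds=[0,10]
  i=2: D_i=min(5*2^2,34)=20, bounds=[0,20]
  i=3: D_i=min(5*2^3,34)=34, bounds=[0,34]
  i=4: D_i=min(5*2^4,34)=34, bounds=[0,34]
  i=5: D_i=min(5*2^5,34)=34, bounds=[0,34]

Answer: [0,5] [0,10] [0,20] [0,34] [0,34] [0,34]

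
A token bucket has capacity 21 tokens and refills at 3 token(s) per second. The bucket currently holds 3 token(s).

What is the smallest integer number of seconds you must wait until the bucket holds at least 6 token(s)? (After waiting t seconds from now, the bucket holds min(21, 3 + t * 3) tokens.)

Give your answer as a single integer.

Answer: 1

Derivation:
Need 3 + t * 3 >= 6, so t >= 3/3.
Smallest integer t = ceil(3/3) = 1.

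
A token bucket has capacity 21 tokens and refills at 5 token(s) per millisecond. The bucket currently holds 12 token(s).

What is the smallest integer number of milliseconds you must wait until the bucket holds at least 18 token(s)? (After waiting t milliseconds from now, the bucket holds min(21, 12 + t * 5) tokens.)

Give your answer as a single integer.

Need 12 + t * 5 >= 18, so t >= 6/5.
Smallest integer t = ceil(6/5) = 2.

Answer: 2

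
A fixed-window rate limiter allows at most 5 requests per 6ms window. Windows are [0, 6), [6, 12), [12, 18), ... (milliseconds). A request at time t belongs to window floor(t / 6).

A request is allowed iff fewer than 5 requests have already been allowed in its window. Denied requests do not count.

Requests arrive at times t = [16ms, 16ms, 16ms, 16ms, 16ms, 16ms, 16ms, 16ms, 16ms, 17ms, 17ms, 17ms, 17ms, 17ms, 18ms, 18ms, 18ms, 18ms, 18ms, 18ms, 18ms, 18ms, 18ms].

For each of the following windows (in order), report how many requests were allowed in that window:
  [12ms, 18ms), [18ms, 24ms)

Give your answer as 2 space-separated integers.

Answer: 5 5

Derivation:
Processing requests:
  req#1 t=16ms (window 2): ALLOW
  req#2 t=16ms (window 2): ALLOW
  req#3 t=16ms (window 2): ALLOW
  req#4 t=16ms (window 2): ALLOW
  req#5 t=16ms (window 2): ALLOW
  req#6 t=16ms (window 2): DENY
  req#7 t=16ms (window 2): DENY
  req#8 t=16ms (window 2): DENY
  req#9 t=16ms (window 2): DENY
  req#10 t=17ms (window 2): DENY
  req#11 t=17ms (window 2): DENY
  req#12 t=17ms (window 2): DENY
  req#13 t=17ms (window 2): DENY
  req#14 t=17ms (window 2): DENY
  req#15 t=18ms (window 3): ALLOW
  req#16 t=18ms (window 3): ALLOW
  req#17 t=18ms (window 3): ALLOW
  req#18 t=18ms (window 3): ALLOW
  req#19 t=18ms (window 3): ALLOW
  req#20 t=18ms (window 3): DENY
  req#21 t=18ms (window 3): DENY
  req#22 t=18ms (window 3): DENY
  req#23 t=18ms (window 3): DENY

Allowed counts by window: 5 5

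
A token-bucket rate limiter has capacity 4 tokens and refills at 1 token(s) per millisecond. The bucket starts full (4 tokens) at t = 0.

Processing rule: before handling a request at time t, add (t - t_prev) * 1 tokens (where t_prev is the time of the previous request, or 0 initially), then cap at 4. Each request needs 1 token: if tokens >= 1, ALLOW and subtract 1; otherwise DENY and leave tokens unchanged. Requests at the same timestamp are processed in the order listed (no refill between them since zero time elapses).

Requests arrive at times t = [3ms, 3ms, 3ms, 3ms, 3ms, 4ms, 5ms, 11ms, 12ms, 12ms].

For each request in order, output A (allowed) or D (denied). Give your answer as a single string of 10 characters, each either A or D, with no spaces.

Simulating step by step:
  req#1 t=3ms: ALLOW
  req#2 t=3ms: ALLOW
  req#3 t=3ms: ALLOW
  req#4 t=3ms: ALLOW
  req#5 t=3ms: DENY
  req#6 t=4ms: ALLOW
  req#7 t=5ms: ALLOW
  req#8 t=11ms: ALLOW
  req#9 t=12ms: ALLOW
  req#10 t=12ms: ALLOW

Answer: AAAADAAAAA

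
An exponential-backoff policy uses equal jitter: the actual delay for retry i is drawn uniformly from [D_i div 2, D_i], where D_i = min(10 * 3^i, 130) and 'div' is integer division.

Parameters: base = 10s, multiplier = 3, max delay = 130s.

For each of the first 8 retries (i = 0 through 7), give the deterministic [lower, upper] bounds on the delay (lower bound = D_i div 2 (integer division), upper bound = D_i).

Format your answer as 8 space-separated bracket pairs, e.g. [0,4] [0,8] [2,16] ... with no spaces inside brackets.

Computing bounds per retry:
  i=0: D_i=min(10*3^0,130)=10, bounds=[5,10]
  i=1: D_i=min(10*3^1,130)=30, bounds=[15,30]
  i=2: D_i=min(10*3^2,130)=90, bounds=[45,90]
  i=3: D_i=min(10*3^3,130)=130, bounds=[65,130]
  i=4: D_i=min(10*3^4,130)=130, bounds=[65,130]
  i=5: D_i=min(10*3^5,130)=130, bounds=[65,130]
  i=6: D_i=min(10*3^6,130)=130, bounds=[65,130]
  i=7: D_i=min(10*3^7,130)=130, bounds=[65,130]

Answer: [5,10] [15,30] [45,90] [65,130] [65,130] [65,130] [65,130] [65,130]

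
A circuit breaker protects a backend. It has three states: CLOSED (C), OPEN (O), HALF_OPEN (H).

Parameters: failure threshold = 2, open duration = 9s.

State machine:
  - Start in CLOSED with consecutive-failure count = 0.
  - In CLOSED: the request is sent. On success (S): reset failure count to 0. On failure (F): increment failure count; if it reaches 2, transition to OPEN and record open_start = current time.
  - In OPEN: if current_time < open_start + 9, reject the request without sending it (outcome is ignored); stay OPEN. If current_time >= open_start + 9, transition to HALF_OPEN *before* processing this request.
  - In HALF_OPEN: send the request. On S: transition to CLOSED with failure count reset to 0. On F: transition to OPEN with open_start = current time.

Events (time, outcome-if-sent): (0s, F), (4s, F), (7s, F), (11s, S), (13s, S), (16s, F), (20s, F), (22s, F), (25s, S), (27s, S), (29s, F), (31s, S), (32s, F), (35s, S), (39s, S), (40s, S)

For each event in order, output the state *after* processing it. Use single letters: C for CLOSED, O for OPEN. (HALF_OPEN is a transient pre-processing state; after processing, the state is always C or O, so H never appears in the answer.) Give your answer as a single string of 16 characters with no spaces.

State after each event:
  event#1 t=0s outcome=F: state=CLOSED
  event#2 t=4s outcome=F: state=OPEN
  event#3 t=7s outcome=F: state=OPEN
  event#4 t=11s outcome=S: state=OPEN
  event#5 t=13s outcome=S: state=CLOSED
  event#6 t=16s outcome=F: state=CLOSED
  event#7 t=20s outcome=F: state=OPEN
  event#8 t=22s outcome=F: state=OPEN
  event#9 t=25s outcome=S: state=OPEN
  event#10 t=27s outcome=S: state=OPEN
  event#11 t=29s outcome=F: state=OPEN
  event#12 t=31s outcome=S: state=OPEN
  event#13 t=32s outcome=F: state=OPEN
  event#14 t=35s outcome=S: state=OPEN
  event#15 t=39s outcome=S: state=CLOSED
  event#16 t=40s outcome=S: state=CLOSED

Answer: COOOCCOOOOOOOOCC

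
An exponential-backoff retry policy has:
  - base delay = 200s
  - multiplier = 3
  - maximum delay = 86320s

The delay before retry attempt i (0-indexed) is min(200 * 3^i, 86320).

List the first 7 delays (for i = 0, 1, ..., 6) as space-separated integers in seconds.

Computing each delay:
  i=0: min(200*3^0, 86320) = 200
  i=1: min(200*3^1, 86320) = 600
  i=2: min(200*3^2, 86320) = 1800
  i=3: min(200*3^3, 86320) = 5400
  i=4: min(200*3^4, 86320) = 16200
  i=5: min(200*3^5, 86320) = 48600
  i=6: min(200*3^6, 86320) = 86320

Answer: 200 600 1800 5400 16200 48600 86320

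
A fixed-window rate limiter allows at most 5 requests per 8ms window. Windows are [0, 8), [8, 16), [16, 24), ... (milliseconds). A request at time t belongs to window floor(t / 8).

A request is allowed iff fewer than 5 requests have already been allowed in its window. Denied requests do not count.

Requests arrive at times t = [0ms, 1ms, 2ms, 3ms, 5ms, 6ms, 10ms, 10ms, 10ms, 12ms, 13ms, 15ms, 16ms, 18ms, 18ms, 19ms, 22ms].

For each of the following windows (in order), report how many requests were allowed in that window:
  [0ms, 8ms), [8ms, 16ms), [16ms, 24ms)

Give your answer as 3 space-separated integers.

Processing requests:
  req#1 t=0ms (window 0): ALLOW
  req#2 t=1ms (window 0): ALLOW
  req#3 t=2ms (window 0): ALLOW
  req#4 t=3ms (window 0): ALLOW
  req#5 t=5ms (window 0): ALLOW
  req#6 t=6ms (window 0): DENY
  req#7 t=10ms (window 1): ALLOW
  req#8 t=10ms (window 1): ALLOW
  req#9 t=10ms (window 1): ALLOW
  req#10 t=12ms (window 1): ALLOW
  req#11 t=13ms (window 1): ALLOW
  req#12 t=15ms (window 1): DENY
  req#13 t=16ms (window 2): ALLOW
  req#14 t=18ms (window 2): ALLOW
  req#15 t=18ms (window 2): ALLOW
  req#16 t=19ms (window 2): ALLOW
  req#17 t=22ms (window 2): ALLOW

Allowed counts by window: 5 5 5

Answer: 5 5 5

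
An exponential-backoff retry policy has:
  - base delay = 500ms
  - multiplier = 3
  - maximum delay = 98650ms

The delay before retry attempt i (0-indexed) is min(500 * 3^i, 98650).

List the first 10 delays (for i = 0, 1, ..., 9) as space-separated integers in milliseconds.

Answer: 500 1500 4500 13500 40500 98650 98650 98650 98650 98650

Derivation:
Computing each delay:
  i=0: min(500*3^0, 98650) = 500
  i=1: min(500*3^1, 98650) = 1500
  i=2: min(500*3^2, 98650) = 4500
  i=3: min(500*3^3, 98650) = 13500
  i=4: min(500*3^4, 98650) = 40500
  i=5: min(500*3^5, 98650) = 98650
  i=6: min(500*3^6, 98650) = 98650
  i=7: min(500*3^7, 98650) = 98650
  i=8: min(500*3^8, 98650) = 98650
  i=9: min(500*3^9, 98650) = 98650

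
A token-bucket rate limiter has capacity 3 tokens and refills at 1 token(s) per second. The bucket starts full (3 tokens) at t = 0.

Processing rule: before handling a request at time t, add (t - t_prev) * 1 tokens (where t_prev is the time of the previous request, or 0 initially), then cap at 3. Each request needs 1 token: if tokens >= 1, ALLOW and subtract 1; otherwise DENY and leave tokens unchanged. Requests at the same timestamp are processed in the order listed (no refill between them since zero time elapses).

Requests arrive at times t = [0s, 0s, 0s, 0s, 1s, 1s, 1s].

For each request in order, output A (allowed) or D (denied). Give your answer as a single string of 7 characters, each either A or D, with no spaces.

Simulating step by step:
  req#1 t=0s: ALLOW
  req#2 t=0s: ALLOW
  req#3 t=0s: ALLOW
  req#4 t=0s: DENY
  req#5 t=1s: ALLOW
  req#6 t=1s: DENY
  req#7 t=1s: DENY

Answer: AAADADD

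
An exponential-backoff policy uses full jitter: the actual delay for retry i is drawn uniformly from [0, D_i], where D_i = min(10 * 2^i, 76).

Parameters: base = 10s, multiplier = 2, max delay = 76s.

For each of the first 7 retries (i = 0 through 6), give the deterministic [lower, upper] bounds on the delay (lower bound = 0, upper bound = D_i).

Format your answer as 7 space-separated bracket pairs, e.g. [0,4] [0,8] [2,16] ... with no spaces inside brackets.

Computing bounds per retry:
  i=0: D_i=min(10*2^0,76)=10, bounds=[0,10]
  i=1: D_i=min(10*2^1,76)=20, bounds=[0,20]
  i=2: D_i=min(10*2^2,76)=40, bounds=[0,40]
  i=3: D_i=min(10*2^3,76)=76, bounds=[0,76]
  i=4: D_i=min(10*2^4,76)=76, bounds=[0,76]
  i=5: D_i=min(10*2^5,76)=76, bounds=[0,76]
  i=6: D_i=min(10*2^6,76)=76, bounds=[0,76]

Answer: [0,10] [0,20] [0,40] [0,76] [0,76] [0,76] [0,76]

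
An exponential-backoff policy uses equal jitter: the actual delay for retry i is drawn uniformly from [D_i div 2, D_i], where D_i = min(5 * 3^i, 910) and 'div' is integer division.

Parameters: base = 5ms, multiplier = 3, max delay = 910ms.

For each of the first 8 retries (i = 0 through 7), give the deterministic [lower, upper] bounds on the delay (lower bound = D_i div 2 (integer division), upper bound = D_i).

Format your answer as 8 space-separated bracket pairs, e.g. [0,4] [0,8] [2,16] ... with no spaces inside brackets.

Computing bounds per retry:
  i=0: D_i=min(5*3^0,910)=5, bounds=[2,5]
  i=1: D_i=min(5*3^1,910)=15, bounds=[7,15]
  i=2: D_i=min(5*3^2,910)=45, bounds=[22,45]
  i=3: D_i=min(5*3^3,910)=135, bounds=[67,135]
  i=4: D_i=min(5*3^4,910)=405, bounds=[202,405]
  i=5: D_i=min(5*3^5,910)=910, bounds=[455,910]
  i=6: D_i=min(5*3^6,910)=910, bounds=[455,910]
  i=7: D_i=min(5*3^7,910)=910, bounds=[455,910]

Answer: [2,5] [7,15] [22,45] [67,135] [202,405] [455,910] [455,910] [455,910]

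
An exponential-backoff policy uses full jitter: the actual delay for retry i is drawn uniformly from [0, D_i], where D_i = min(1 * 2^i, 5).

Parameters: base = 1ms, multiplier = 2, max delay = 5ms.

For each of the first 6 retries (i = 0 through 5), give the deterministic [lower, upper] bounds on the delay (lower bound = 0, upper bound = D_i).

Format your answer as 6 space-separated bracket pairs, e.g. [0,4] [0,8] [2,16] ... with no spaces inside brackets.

Computing bounds per retry:
  i=0: D_i=min(1*2^0,5)=1, bounds=[0,1]
  i=1: D_i=min(1*2^1,5)=2, bounds=[0,2]
  i=2: D_i=min(1*2^2,5)=4, bounds=[0,4]
  i=3: D_i=min(1*2^3,5)=5, bounds=[0,5]
  i=4: D_i=min(1*2^4,5)=5, bounds=[0,5]
  i=5: D_i=min(1*2^5,5)=5, bounds=[0,5]

Answer: [0,1] [0,2] [0,4] [0,5] [0,5] [0,5]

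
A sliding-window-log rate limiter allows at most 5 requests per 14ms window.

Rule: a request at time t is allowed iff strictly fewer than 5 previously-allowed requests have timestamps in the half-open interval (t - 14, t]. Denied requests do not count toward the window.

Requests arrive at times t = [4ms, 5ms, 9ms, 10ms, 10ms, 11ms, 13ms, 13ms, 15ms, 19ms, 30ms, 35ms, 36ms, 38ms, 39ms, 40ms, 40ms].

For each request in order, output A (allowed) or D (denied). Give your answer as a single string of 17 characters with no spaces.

Answer: AAAAADDDDAAAAAADD

Derivation:
Tracking allowed requests in the window:
  req#1 t=4ms: ALLOW
  req#2 t=5ms: ALLOW
  req#3 t=9ms: ALLOW
  req#4 t=10ms: ALLOW
  req#5 t=10ms: ALLOW
  req#6 t=11ms: DENY
  req#7 t=13ms: DENY
  req#8 t=13ms: DENY
  req#9 t=15ms: DENY
  req#10 t=19ms: ALLOW
  req#11 t=30ms: ALLOW
  req#12 t=35ms: ALLOW
  req#13 t=36ms: ALLOW
  req#14 t=38ms: ALLOW
  req#15 t=39ms: ALLOW
  req#16 t=40ms: DENY
  req#17 t=40ms: DENY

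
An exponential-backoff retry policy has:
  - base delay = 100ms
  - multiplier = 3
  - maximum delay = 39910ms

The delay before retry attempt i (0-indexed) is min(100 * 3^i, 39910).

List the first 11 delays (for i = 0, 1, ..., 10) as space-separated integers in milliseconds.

Answer: 100 300 900 2700 8100 24300 39910 39910 39910 39910 39910

Derivation:
Computing each delay:
  i=0: min(100*3^0, 39910) = 100
  i=1: min(100*3^1, 39910) = 300
  i=2: min(100*3^2, 39910) = 900
  i=3: min(100*3^3, 39910) = 2700
  i=4: min(100*3^4, 39910) = 8100
  i=5: min(100*3^5, 39910) = 24300
  i=6: min(100*3^6, 39910) = 39910
  i=7: min(100*3^7, 39910) = 39910
  i=8: min(100*3^8, 39910) = 39910
  i=9: min(100*3^9, 39910) = 39910
  i=10: min(100*3^10, 39910) = 39910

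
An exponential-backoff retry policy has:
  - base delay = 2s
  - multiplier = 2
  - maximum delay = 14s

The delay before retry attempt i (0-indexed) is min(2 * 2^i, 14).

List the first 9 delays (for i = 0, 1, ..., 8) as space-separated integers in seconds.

Answer: 2 4 8 14 14 14 14 14 14

Derivation:
Computing each delay:
  i=0: min(2*2^0, 14) = 2
  i=1: min(2*2^1, 14) = 4
  i=2: min(2*2^2, 14) = 8
  i=3: min(2*2^3, 14) = 14
  i=4: min(2*2^4, 14) = 14
  i=5: min(2*2^5, 14) = 14
  i=6: min(2*2^6, 14) = 14
  i=7: min(2*2^7, 14) = 14
  i=8: min(2*2^8, 14) = 14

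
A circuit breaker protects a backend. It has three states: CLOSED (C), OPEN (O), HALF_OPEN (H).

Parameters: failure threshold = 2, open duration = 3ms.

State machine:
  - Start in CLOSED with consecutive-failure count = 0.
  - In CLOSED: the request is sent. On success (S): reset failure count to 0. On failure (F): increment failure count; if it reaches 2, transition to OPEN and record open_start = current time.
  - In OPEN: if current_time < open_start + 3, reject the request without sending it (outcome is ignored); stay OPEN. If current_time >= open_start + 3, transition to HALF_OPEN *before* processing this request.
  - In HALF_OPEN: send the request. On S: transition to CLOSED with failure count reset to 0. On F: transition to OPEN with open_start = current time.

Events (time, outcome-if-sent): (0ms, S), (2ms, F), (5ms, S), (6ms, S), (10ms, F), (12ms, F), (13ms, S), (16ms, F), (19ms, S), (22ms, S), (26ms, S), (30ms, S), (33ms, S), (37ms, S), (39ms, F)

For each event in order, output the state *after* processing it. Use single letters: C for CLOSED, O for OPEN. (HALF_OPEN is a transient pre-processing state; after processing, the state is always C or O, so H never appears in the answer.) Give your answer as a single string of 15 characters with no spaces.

State after each event:
  event#1 t=0ms outcome=S: state=CLOSED
  event#2 t=2ms outcome=F: state=CLOSED
  event#3 t=5ms outcome=S: state=CLOSED
  event#4 t=6ms outcome=S: state=CLOSED
  event#5 t=10ms outcome=F: state=CLOSED
  event#6 t=12ms outcome=F: state=OPEN
  event#7 t=13ms outcome=S: state=OPEN
  event#8 t=16ms outcome=F: state=OPEN
  event#9 t=19ms outcome=S: state=CLOSED
  event#10 t=22ms outcome=S: state=CLOSED
  event#11 t=26ms outcome=S: state=CLOSED
  event#12 t=30ms outcome=S: state=CLOSED
  event#13 t=33ms outcome=S: state=CLOSED
  event#14 t=37ms outcome=S: state=CLOSED
  event#15 t=39ms outcome=F: state=CLOSED

Answer: CCCCCOOOCCCCCCC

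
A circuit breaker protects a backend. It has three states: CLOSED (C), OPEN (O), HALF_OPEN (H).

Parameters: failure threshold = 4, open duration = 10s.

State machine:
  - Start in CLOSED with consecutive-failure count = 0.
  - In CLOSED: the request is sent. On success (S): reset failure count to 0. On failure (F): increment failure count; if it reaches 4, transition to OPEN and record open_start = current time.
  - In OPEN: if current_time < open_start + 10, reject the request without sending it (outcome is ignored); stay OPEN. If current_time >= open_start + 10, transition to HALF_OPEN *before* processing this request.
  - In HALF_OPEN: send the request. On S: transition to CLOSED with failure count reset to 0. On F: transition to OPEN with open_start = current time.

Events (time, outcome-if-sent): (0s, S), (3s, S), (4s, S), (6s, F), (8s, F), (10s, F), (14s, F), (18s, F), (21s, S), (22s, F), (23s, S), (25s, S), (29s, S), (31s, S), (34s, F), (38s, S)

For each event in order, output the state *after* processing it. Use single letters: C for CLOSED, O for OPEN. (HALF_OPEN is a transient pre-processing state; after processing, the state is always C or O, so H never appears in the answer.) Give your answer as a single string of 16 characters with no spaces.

Answer: CCCCCCOOOOOCCCCC

Derivation:
State after each event:
  event#1 t=0s outcome=S: state=CLOSED
  event#2 t=3s outcome=S: state=CLOSED
  event#3 t=4s outcome=S: state=CLOSED
  event#4 t=6s outcome=F: state=CLOSED
  event#5 t=8s outcome=F: state=CLOSED
  event#6 t=10s outcome=F: state=CLOSED
  event#7 t=14s outcome=F: state=OPEN
  event#8 t=18s outcome=F: state=OPEN
  event#9 t=21s outcome=S: state=OPEN
  event#10 t=22s outcome=F: state=OPEN
  event#11 t=23s outcome=S: state=OPEN
  event#12 t=25s outcome=S: state=CLOSED
  event#13 t=29s outcome=S: state=CLOSED
  event#14 t=31s outcome=S: state=CLOSED
  event#15 t=34s outcome=F: state=CLOSED
  event#16 t=38s outcome=S: state=CLOSED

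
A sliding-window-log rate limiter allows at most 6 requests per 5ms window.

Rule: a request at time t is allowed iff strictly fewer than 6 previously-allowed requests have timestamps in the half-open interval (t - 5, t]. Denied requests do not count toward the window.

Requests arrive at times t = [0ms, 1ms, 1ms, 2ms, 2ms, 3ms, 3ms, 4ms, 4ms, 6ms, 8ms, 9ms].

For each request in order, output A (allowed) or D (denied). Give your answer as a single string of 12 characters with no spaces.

Tracking allowed requests in the window:
  req#1 t=0ms: ALLOW
  req#2 t=1ms: ALLOW
  req#3 t=1ms: ALLOW
  req#4 t=2ms: ALLOW
  req#5 t=2ms: ALLOW
  req#6 t=3ms: ALLOW
  req#7 t=3ms: DENY
  req#8 t=4ms: DENY
  req#9 t=4ms: DENY
  req#10 t=6ms: ALLOW
  req#11 t=8ms: ALLOW
  req#12 t=9ms: ALLOW

Answer: AAAAAADDDAAA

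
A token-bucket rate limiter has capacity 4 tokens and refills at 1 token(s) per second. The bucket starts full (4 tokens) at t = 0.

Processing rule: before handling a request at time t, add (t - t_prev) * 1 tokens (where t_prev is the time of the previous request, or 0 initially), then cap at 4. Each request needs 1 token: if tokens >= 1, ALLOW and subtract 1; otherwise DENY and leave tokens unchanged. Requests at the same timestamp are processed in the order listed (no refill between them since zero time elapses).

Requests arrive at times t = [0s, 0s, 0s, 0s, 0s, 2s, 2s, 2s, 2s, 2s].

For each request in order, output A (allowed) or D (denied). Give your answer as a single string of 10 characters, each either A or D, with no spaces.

Answer: AAAADAADDD

Derivation:
Simulating step by step:
  req#1 t=0s: ALLOW
  req#2 t=0s: ALLOW
  req#3 t=0s: ALLOW
  req#4 t=0s: ALLOW
  req#5 t=0s: DENY
  req#6 t=2s: ALLOW
  req#7 t=2s: ALLOW
  req#8 t=2s: DENY
  req#9 t=2s: DENY
  req#10 t=2s: DENY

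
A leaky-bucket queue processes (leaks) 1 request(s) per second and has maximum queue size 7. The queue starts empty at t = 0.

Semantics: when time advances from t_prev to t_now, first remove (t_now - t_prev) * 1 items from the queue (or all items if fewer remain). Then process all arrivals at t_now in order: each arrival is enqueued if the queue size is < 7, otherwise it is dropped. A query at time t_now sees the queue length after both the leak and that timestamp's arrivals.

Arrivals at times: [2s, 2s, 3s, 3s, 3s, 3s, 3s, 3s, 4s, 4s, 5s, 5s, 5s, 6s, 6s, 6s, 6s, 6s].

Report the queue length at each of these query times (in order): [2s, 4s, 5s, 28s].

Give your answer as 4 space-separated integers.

Answer: 2 7 7 0

Derivation:
Queue lengths at query times:
  query t=2s: backlog = 2
  query t=4s: backlog = 7
  query t=5s: backlog = 7
  query t=28s: backlog = 0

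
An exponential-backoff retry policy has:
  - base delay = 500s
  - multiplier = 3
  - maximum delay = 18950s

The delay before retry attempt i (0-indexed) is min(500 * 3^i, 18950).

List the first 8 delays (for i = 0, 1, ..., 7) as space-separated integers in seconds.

Answer: 500 1500 4500 13500 18950 18950 18950 18950

Derivation:
Computing each delay:
  i=0: min(500*3^0, 18950) = 500
  i=1: min(500*3^1, 18950) = 1500
  i=2: min(500*3^2, 18950) = 4500
  i=3: min(500*3^3, 18950) = 13500
  i=4: min(500*3^4, 18950) = 18950
  i=5: min(500*3^5, 18950) = 18950
  i=6: min(500*3^6, 18950) = 18950
  i=7: min(500*3^7, 18950) = 18950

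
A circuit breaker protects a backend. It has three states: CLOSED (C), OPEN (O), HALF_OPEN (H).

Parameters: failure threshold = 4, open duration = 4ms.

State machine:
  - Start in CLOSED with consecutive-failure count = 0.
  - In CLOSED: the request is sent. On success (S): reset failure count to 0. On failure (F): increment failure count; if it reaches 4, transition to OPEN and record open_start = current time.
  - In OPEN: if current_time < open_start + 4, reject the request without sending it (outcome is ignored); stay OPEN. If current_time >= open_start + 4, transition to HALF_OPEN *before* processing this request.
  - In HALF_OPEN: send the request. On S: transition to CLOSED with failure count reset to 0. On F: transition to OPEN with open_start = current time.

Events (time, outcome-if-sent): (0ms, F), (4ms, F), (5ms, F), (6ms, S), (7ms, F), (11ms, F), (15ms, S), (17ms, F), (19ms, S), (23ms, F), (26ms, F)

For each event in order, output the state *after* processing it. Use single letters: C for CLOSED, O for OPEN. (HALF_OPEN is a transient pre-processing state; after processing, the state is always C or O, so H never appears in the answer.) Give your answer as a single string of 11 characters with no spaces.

Answer: CCCCCCCCCCC

Derivation:
State after each event:
  event#1 t=0ms outcome=F: state=CLOSED
  event#2 t=4ms outcome=F: state=CLOSED
  event#3 t=5ms outcome=F: state=CLOSED
  event#4 t=6ms outcome=S: state=CLOSED
  event#5 t=7ms outcome=F: state=CLOSED
  event#6 t=11ms outcome=F: state=CLOSED
  event#7 t=15ms outcome=S: state=CLOSED
  event#8 t=17ms outcome=F: state=CLOSED
  event#9 t=19ms outcome=S: state=CLOSED
  event#10 t=23ms outcome=F: state=CLOSED
  event#11 t=26ms outcome=F: state=CLOSED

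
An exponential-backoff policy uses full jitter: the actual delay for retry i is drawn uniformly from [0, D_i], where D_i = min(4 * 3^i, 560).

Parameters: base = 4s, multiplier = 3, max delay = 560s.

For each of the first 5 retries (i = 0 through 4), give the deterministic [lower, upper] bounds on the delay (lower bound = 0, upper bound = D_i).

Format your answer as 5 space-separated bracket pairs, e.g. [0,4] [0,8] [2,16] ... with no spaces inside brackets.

Answer: [0,4] [0,12] [0,36] [0,108] [0,324]

Derivation:
Computing bounds per retry:
  i=0: D_i=min(4*3^0,560)=4, bounds=[0,4]
  i=1: D_i=min(4*3^1,560)=12, bounds=[0,12]
  i=2: D_i=min(4*3^2,560)=36, bounds=[0,36]
  i=3: D_i=min(4*3^3,560)=108, bounds=[0,108]
  i=4: D_i=min(4*3^4,560)=324, bounds=[0,324]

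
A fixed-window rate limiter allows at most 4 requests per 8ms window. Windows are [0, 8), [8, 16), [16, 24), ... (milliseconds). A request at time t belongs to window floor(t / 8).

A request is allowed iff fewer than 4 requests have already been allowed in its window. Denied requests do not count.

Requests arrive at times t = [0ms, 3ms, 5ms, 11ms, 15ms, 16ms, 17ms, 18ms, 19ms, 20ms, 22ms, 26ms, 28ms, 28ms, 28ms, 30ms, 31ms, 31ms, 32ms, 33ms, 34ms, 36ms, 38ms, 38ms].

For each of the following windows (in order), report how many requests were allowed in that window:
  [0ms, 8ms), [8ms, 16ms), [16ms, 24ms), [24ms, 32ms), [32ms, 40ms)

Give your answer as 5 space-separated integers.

Processing requests:
  req#1 t=0ms (window 0): ALLOW
  req#2 t=3ms (window 0): ALLOW
  req#3 t=5ms (window 0): ALLOW
  req#4 t=11ms (window 1): ALLOW
  req#5 t=15ms (window 1): ALLOW
  req#6 t=16ms (window 2): ALLOW
  req#7 t=17ms (window 2): ALLOW
  req#8 t=18ms (window 2): ALLOW
  req#9 t=19ms (window 2): ALLOW
  req#10 t=20ms (window 2): DENY
  req#11 t=22ms (window 2): DENY
  req#12 t=26ms (window 3): ALLOW
  req#13 t=28ms (window 3): ALLOW
  req#14 t=28ms (window 3): ALLOW
  req#15 t=28ms (window 3): ALLOW
  req#16 t=30ms (window 3): DENY
  req#17 t=31ms (window 3): DENY
  req#18 t=31ms (window 3): DENY
  req#19 t=32ms (window 4): ALLOW
  req#20 t=33ms (window 4): ALLOW
  req#21 t=34ms (window 4): ALLOW
  req#22 t=36ms (window 4): ALLOW
  req#23 t=38ms (window 4): DENY
  req#24 t=38ms (window 4): DENY

Allowed counts by window: 3 2 4 4 4

Answer: 3 2 4 4 4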